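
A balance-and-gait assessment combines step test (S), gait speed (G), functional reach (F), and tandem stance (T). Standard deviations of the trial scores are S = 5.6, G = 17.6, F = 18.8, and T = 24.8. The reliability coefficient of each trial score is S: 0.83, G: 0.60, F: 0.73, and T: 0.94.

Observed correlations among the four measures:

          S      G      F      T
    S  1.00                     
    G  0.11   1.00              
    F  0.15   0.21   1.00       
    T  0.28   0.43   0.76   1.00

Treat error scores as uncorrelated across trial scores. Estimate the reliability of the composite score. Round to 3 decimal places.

Var(S+G+F+T) = 5.6² + 17.6² + 18.8² + 24.8² + 2·[5.6·17.6·0.11 + 5.6·18.8·0.15 + 5.6·24.8·0.28 + 17.6·18.8·0.21 + 17.6·24.8·0.43 + 18.8·24.8·0.76] = 1309.6 + 1354.07 = 2663.67.
Under uncorrelated errors the observed covariances equal the true-score covariances, so only the own-variance terms attenuate.
True-score variance = [5.6²·0.83 + 17.6²·0.60 + 18.8²·0.73 + 24.8²·0.94] + 1354.07 = 1048.03 + 1354.07 = 2402.1.
Reliability = 2402.1 / 2663.67 = 0.902.

0.902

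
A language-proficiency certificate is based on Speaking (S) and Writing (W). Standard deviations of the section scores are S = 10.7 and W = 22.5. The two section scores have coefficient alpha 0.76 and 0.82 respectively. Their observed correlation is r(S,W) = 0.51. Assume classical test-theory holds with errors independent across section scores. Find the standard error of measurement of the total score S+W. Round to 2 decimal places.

10.89

Var(total) = 620.74 + 245.565 = 866.305.
True-score variance = 502.137 + 245.565 = 747.702, so reliability = 0.8631.
Error variance = 866.305 − 747.702 = 118.603; SEM = √118.603 = 10.89.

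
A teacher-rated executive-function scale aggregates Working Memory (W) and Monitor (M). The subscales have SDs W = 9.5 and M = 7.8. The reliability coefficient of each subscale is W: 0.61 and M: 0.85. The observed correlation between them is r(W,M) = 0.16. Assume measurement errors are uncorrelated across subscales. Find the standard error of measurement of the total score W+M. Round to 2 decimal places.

6.66

Var(total) = 151.09 + 23.712 = 174.802.
True-score variance = 106.767 + 23.712 = 130.478, so reliability = 0.7464.
Error variance = 174.802 − 130.478 = 44.3235; SEM = √44.3235 = 6.66.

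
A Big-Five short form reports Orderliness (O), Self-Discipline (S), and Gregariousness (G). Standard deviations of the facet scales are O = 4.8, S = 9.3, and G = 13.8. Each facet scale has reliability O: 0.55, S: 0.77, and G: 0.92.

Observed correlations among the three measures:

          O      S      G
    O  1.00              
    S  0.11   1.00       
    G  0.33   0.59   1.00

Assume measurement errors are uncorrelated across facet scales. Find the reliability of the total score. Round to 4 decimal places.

Var(O+S+G) = 4.8² + 9.3² + 13.8² + 2·[4.8·9.3·0.11 + 4.8·13.8·0.33 + 9.3·13.8·0.59] = 299.97 + 204.98 = 504.95.
With uncorrelated errors the cross-covariances are all true-score covariance, so they carry over unchanged; only the diagonal terms shrink to ρᵢσᵢ².
True-score variance = [4.8²·0.55 + 9.3²·0.77 + 13.8²·0.92] + 204.98 = 254.474 + 204.98 = 459.455.
Reliability = 459.455 / 504.95 = 0.9099.

0.9099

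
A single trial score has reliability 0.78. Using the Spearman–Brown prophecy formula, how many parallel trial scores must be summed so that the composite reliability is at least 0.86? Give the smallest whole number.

2

k ≥ ρ*(1−ρ₁)/(ρ₁(1−ρ*)) = 0.86·0.22 / (0.78·0.14) = 1.733.
Smallest integer k = 2.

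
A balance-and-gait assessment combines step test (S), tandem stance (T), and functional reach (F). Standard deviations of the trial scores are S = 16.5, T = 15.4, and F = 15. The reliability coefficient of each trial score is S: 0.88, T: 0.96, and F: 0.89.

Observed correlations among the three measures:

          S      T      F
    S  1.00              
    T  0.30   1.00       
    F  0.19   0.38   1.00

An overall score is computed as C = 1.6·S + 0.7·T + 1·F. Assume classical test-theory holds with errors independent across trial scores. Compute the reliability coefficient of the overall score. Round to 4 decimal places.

Var(C) = 1.6²·16.5² + 0.7²·15.4² + 15² + 2·[1.12·16.5·15.4·0.30 + 1.6·16.5·15·0.19 + 0.7·15.4·15·0.38] = 1038.17 + 444.127 = 1482.3.
Because errors are independent across components, Cov(Tᵢ,Tⱼ) = Cov(Xᵢ,Xⱼ); the off-diagonal part of the true-score variance is the same as above.
True-score variance = [1.6²·16.5²·0.88 + 0.7²·15.4²·0.96 + 15²·0.89] + 444.127 = 925.135 + 444.127 = 1369.26.
Reliability = 1369.26 / 1482.3 = 0.9237.

0.9237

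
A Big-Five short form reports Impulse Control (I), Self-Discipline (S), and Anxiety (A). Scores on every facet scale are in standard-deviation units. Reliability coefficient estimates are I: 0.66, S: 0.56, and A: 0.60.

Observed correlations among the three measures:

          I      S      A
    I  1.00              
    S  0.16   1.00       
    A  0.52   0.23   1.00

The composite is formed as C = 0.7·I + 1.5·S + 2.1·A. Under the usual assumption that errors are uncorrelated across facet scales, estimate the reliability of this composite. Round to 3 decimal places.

Var(C) = 0.7² + 1.5² + 2.1² + 2·[1.05·0.16 + 1.47·0.52 + 3.15·0.23] = 7.15 + 3.3138 = 10.4638.
Under uncorrelated errors the observed covariances equal the true-score covariances, so only the own-variance terms attenuate.
True-score variance = [0.7²·0.66 + 1.5²·0.56 + 2.1²·0.60] + 3.3138 = 4.2294 + 3.3138 = 7.5432.
Reliability = 7.5432 / 10.4638 = 0.721.

0.721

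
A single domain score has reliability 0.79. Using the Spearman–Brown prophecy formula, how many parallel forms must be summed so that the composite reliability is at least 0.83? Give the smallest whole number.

k ≥ ρ*(1−ρ₁)/(ρ₁(1−ρ*)) = 0.83·0.21 / (0.79·0.17) = 1.298.
Smallest integer k = 2.

2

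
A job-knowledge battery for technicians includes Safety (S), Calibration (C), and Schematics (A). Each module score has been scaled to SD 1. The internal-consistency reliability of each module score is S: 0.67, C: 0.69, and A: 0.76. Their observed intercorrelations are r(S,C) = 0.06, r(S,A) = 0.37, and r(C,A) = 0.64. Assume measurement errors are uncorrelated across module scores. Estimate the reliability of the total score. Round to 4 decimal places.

Var(S+C+A) = 3 + 2·[0.06 + 0.37 + 0.64] = 3 + 2.14 = 5.14.
Because errors are independent across components, Cov(Tᵢ,Tⱼ) = Cov(Xᵢ,Xⱼ); the off-diagonal part of the true-score variance is the same as above.
True-score variance = [0.67 + 0.69 + 0.76] + 2.14 = 2.12 + 2.14 = 4.26.
Reliability = 4.26 / 5.14 = 0.8288.

0.8288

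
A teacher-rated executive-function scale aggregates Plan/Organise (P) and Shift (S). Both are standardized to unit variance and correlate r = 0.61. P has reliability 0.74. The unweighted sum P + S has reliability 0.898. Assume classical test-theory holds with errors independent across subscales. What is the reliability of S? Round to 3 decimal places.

Var(P+S) = 2 + 2·0.61 = 3.220.
True-score variance = ρ_P + ρ_S + 2·0.61, so 0.898 = (0.74 + ρ_S + 1.22) / 3.220.
ρ_S = 0.898·3.220 − 0.74 − 1.22 = 0.932.

0.932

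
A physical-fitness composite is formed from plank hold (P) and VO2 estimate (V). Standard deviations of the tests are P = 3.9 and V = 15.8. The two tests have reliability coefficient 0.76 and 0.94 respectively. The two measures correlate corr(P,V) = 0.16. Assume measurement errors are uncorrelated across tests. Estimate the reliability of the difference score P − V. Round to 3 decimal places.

0.924

Var(P−V) = 3.9² + 15.8² − 2·3.9·15.8·0.16 = 264.85 − 19.7184 = 245.132.
Because errors are independent across components, Cov(Tᵢ,Tⱼ) = Cov(Xᵢ,Xⱼ); the off-diagonal part of the true-score variance is the same as above.
True-score variance = [3.9²·0.76 + 15.8²·0.94] − 19.7184 = 246.221 − 19.7184 = 226.503.
Reliability = 226.503 / 245.132 = 0.924.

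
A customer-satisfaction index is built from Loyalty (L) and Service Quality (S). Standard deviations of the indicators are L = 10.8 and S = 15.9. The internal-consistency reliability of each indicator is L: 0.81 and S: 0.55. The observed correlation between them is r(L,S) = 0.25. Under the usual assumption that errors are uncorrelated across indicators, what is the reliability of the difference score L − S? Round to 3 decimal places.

0.521

Var(L−S) = 10.8² + 15.9² − 2·10.8·15.9·0.25 = 369.45 − 85.86 = 283.59.
Under uncorrelated errors the observed covariances equal the true-score covariances, so only the own-variance terms attenuate.
True-score variance = [10.8²·0.81 + 15.9²·0.55] − 85.86 = 233.524 − 85.86 = 147.664.
Reliability = 147.664 / 283.59 = 0.521.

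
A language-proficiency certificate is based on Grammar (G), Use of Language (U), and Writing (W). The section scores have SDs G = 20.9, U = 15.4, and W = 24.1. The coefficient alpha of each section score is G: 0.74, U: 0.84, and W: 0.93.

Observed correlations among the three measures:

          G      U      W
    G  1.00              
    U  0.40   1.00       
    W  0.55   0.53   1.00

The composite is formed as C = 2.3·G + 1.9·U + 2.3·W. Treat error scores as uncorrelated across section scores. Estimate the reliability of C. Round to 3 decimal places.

0.921

Var(C) = 2.3²·20.9² + 1.9²·15.4² + 2.3²·24.1² + 2·[4.37·20.9·15.4·0.40 + 5.29·20.9·24.1·0.55 + 4.37·15.4·24.1·0.53] = 6239.36 + 5775.39 = 12014.7.
With uncorrelated errors the cross-covariances are all true-score covariance, so they carry over unchanged; only the diagonal terms shrink to ρᵢσᵢ².
True-score variance = [2.3²·20.9²·0.74 + 1.9²·15.4²·0.84 + 2.3²·24.1²·0.93] + 5775.39 = 5286.51 + 5775.39 = 11061.9.
Reliability = 11061.9 / 12014.7 = 0.921.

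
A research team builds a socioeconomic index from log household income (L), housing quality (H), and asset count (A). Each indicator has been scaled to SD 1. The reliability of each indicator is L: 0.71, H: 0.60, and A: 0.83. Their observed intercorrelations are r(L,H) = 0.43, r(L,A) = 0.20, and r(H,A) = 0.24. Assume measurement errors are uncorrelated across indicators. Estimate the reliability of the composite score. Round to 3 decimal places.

Var(L+H+A) = 3 + 2·[0.43 + 0.20 + 0.24] = 3 + 1.74 = 4.74.
With uncorrelated errors the cross-covariances are all true-score covariance, so they carry over unchanged; only the diagonal terms shrink to ρᵢσᵢ².
True-score variance = [0.71 + 0.60 + 0.83] + 1.74 = 2.14 + 1.74 = 3.88.
Reliability = 3.88 / 4.74 = 0.819.

0.819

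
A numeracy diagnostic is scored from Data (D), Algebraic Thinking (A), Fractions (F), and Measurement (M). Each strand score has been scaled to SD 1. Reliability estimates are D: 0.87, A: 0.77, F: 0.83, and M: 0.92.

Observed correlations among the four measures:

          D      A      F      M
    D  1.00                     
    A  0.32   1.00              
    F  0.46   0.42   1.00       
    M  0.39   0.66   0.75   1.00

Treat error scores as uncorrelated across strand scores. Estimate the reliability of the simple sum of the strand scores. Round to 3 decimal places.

0.939

Var(D+A+F+M) = 4 + 2·[0.32 + 0.46 + 0.39 + 0.42 + 0.66 + 0.75] = 4 + 6 = 10.
With uncorrelated errors the cross-covariances are all true-score covariance, so they carry over unchanged; only the diagonal terms shrink to ρᵢσᵢ².
True-score variance = [0.87 + 0.77 + 0.83 + 0.92] + 6 = 3.39 + 6 = 9.39.
Reliability = 9.39 / 10 = 0.939.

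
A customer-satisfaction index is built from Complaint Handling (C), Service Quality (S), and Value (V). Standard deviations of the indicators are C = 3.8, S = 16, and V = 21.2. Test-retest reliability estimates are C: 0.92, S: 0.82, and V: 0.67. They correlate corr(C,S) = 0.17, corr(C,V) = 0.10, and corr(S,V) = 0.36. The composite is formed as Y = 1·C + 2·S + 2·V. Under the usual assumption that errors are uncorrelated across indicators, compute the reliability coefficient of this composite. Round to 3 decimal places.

Var(Y) = 3.8² + 2²·16² + 2²·21.2² + 2·[2·3.8·16·0.17 + 2·3.8·21.2·0.10 + 4·16·21.2·0.36] = 2836.2 + 1050.46 = 3886.66.
Under uncorrelated errors the observed covariances equal the true-score covariances, so only the own-variance terms attenuate.
True-score variance = [3.8²·0.92 + 2²·16²·0.82 + 2²·21.2²·0.67] + 1050.46 = 2057.46 + 1050.46 = 3107.93.
Reliability = 3107.93 / 3886.66 = 0.800.

0.800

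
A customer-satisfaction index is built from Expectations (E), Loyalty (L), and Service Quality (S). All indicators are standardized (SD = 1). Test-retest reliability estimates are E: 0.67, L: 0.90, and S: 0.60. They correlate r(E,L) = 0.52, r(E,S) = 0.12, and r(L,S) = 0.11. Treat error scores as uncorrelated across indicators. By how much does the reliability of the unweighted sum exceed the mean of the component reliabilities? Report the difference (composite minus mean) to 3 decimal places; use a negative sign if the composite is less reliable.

Var(sum) = 3 + 1.5 = 4.5; true-score variance = 2.17 + 1.5 = 3.67; composite reliability = 0.8156.
Mean component reliability = 0.7233.
Difference = 0.8156 − 0.7233 = 0.092.

0.092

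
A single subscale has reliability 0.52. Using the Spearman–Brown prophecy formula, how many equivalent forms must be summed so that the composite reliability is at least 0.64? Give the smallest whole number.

2

k ≥ ρ*(1−ρ₁)/(ρ₁(1−ρ*)) = 0.64·0.48 / (0.52·0.36) = 1.641.
Smallest integer k = 2.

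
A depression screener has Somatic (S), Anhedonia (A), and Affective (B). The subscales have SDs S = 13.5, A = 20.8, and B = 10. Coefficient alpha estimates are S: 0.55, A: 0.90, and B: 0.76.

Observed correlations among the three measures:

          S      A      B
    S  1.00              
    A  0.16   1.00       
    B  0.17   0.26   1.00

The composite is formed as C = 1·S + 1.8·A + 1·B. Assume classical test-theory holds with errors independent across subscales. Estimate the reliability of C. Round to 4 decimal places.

0.8820

Var(C) = 13.5² + 1.8²·20.8² + 10² + 2·[1.8·13.5·20.8·0.16 + 13.5·10·0.17 + 1.8·20.8·10·0.26] = 1684 + 402.329 = 2086.33.
Because errors are independent across components, Cov(Tᵢ,Tⱼ) = Cov(Xᵢ,Xⱼ); the off-diagonal part of the true-score variance is the same as above.
True-score variance = [13.5²·0.55 + 1.8²·20.8²·0.90 + 10²·0.76] + 402.329 = 1437.82 + 402.329 = 1840.14.
Reliability = 1840.14 / 2086.33 = 0.8820.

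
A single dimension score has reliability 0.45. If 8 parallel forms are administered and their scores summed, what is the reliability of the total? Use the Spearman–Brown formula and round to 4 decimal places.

0.8675

ρ_k = kρ / (1 + (k−1)ρ) = 8·0.45 / (1 + 7·0.45) = 3.600 / 4.150 = 0.8675.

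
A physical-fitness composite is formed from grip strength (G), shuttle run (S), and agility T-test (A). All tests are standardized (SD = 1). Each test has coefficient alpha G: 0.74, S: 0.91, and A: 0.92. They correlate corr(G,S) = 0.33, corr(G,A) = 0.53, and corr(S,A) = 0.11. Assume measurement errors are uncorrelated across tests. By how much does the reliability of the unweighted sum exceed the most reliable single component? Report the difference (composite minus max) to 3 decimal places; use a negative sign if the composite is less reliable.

Var(sum) = 3 + 1.94 = 4.94; true-score variance = 2.57 + 1.94 = 4.51; composite reliability = 0.9130.
Max component reliability = 0.9200.
Difference = 0.9130 − 0.9200 = -0.007.

-0.007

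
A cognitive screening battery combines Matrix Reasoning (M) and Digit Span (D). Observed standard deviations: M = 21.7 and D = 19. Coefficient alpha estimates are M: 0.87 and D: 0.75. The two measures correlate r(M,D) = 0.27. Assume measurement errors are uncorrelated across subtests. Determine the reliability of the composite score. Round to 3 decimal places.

0.856

Var(M+D) = 21.7² + 19² + 2·[21.7·19·0.27] = 831.89 + 222.642 = 1054.53.
Because errors are independent across components, Cov(Tᵢ,Tⱼ) = Cov(Xᵢ,Xⱼ); the off-diagonal part of the true-score variance is the same as above.
True-score variance = [21.7²·0.87 + 19²·0.75] + 222.642 = 680.424 + 222.642 = 903.066.
Reliability = 903.066 / 1054.53 = 0.856.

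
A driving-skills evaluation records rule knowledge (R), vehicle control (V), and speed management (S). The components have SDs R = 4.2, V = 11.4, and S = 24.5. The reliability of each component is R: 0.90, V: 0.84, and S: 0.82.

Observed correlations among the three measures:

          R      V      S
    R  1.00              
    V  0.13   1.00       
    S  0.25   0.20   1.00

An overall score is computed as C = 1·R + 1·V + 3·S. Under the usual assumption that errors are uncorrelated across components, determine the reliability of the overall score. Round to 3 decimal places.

0.836

Var(C) = 4.2² + 11.4² + 3²·24.5² + 2·[4.2·11.4·0.13 + 3·4.2·24.5·0.25 + 3·11.4·24.5·0.20] = 5549.85 + 501.959 = 6051.81.
Because errors are independent across components, Cov(Tᵢ,Tⱼ) = Cov(Xᵢ,Xⱼ); the off-diagonal part of the true-score variance is the same as above.
True-score variance = [4.2²·0.90 + 11.4²·0.84 + 3²·24.5²·0.82] + 501.959 = 4554.89 + 501.959 = 5056.85.
Reliability = 5056.85 / 6051.81 = 0.836.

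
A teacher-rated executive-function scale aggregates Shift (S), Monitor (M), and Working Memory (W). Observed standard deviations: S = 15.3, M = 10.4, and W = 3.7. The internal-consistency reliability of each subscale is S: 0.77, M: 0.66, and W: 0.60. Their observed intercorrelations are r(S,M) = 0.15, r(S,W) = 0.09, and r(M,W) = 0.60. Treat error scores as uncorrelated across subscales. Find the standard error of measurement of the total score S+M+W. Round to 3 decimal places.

9.803

Var(total) = 355.94 + 104.102 = 460.042.
True-score variance = 259.849 + 104.102 = 363.951, so reliability = 0.7911.
Error variance = 460.042 − 363.951 = 96.0911; SEM = √96.0911 = 9.803.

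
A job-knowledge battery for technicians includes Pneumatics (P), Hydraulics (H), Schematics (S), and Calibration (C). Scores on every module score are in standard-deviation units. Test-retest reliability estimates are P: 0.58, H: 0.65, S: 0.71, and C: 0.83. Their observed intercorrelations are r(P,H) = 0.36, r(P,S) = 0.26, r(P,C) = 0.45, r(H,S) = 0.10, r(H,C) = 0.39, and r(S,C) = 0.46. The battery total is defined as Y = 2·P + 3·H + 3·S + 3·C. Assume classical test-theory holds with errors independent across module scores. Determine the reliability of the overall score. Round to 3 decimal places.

Var(Y) = 2² + 3² + 3² + 3² + 2·[6·0.36 + 6·0.26 + 6·0.45 + 9·0.10 + 9·0.39 + 9·0.46] = 31 + 29.94 = 60.94.
Because errors are independent across components, Cov(Tᵢ,Tⱼ) = Cov(Xᵢ,Xⱼ); the off-diagonal part of the true-score variance is the same as above.
True-score variance = [2²·0.58 + 3²·0.65 + 3²·0.71 + 3²·0.83] + 29.94 = 22.03 + 29.94 = 51.97.
Reliability = 51.97 / 60.94 = 0.853.

0.853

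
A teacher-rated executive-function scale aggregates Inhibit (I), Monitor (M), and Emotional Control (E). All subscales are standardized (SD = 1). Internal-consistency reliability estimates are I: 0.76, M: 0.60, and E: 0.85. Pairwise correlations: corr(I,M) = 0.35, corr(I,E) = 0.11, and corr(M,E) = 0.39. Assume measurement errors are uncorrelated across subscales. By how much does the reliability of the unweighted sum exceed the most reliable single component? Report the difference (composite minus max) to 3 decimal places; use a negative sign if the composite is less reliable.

Var(sum) = 3 + 1.7 = 4.7; true-score variance = 2.21 + 1.7 = 3.91; composite reliability = 0.8319.
Max component reliability = 0.8500.
Difference = 0.8319 − 0.8500 = -0.018.

-0.018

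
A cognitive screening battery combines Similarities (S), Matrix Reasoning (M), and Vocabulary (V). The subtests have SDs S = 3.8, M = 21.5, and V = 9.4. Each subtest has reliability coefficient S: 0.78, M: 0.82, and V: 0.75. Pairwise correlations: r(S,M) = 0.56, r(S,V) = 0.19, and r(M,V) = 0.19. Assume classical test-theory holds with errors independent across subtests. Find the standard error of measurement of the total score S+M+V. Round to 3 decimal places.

10.415

Var(total) = 565.05 + 181.876 = 746.926.
True-score variance = 456.578 + 181.876 = 638.454, so reliability = 0.8548.
Error variance = 746.926 − 638.454 = 108.472; SEM = √108.472 = 10.415.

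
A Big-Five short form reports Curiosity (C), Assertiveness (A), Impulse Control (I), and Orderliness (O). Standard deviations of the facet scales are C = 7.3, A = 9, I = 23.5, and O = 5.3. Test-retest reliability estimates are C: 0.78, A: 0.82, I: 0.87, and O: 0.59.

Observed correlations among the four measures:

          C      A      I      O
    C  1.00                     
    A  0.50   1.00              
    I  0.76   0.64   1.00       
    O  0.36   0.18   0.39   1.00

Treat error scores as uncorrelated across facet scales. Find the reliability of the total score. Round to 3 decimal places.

Var(C+A+I+O) = 7.3² + 9² + 23.5² + 5.3² + 2·[7.3·9·0.50 + 7.3·23.5·0.76 + 7.3·5.3·0.36 + 9·23.5·0.64 + 9·5.3·0.18 + 23.5·5.3·0.39] = 714.63 + 739.354 = 1453.98.
Because errors are independent across components, Cov(Tᵢ,Tⱼ) = Cov(Xᵢ,Xⱼ); the off-diagonal part of the true-score variance is the same as above.
True-score variance = [7.3²·0.78 + 9²·0.82 + 23.5²·0.87 + 5.3²·0.59] + 739.354 = 605.017 + 739.354 = 1344.37.
Reliability = 1344.37 / 1453.98 = 0.925.

0.925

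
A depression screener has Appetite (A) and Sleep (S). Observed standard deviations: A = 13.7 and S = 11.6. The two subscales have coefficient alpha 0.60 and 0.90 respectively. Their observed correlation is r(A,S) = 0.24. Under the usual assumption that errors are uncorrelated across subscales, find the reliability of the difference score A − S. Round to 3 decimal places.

Var(A−S) = 13.7² + 11.6² − 2·13.7·11.6·0.24 = 322.25 − 76.2816 = 245.968.
Under uncorrelated errors the observed covariances equal the true-score covariances, so only the own-variance terms attenuate.
True-score variance = [13.7²·0.60 + 11.6²·0.90] − 76.2816 = 233.718 − 76.2816 = 157.436.
Reliability = 157.436 / 245.968 = 0.640.

0.640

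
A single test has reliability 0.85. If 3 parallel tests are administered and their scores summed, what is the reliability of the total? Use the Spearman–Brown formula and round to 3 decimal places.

ρ_k = kρ / (1 + (k−1)ρ) = 3·0.85 / (1 + 2·0.85) = 2.550 / 2.700 = 0.944.

0.944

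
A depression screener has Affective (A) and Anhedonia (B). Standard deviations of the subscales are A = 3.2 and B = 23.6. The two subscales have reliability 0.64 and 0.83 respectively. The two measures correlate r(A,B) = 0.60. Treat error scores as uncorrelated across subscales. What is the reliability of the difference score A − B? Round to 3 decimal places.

0.794

Var(A−B) = 3.2² + 23.6² − 2·3.2·23.6·0.60 = 567.2 − 90.624 = 476.576.
Because errors are independent across components, Cov(Tᵢ,Tⱼ) = Cov(Xᵢ,Xⱼ); the off-diagonal part of the true-score variance is the same as above.
True-score variance = [3.2²·0.64 + 23.6²·0.83] − 90.624 = 468.83 − 90.624 = 378.206.
Reliability = 378.206 / 476.576 = 0.794.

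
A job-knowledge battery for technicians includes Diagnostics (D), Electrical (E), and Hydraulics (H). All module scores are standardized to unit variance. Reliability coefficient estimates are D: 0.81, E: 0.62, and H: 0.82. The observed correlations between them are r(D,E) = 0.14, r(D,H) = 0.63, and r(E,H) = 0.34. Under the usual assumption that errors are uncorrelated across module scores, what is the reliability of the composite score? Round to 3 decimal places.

Var(D+E+H) = 3 + 2·[0.14 + 0.63 + 0.34] = 3 + 2.22 = 5.22.
With uncorrelated errors the cross-covariances are all true-score covariance, so they carry over unchanged; only the diagonal terms shrink to ρᵢσᵢ².
True-score variance = [0.81 + 0.62 + 0.82] + 2.22 = 2.25 + 2.22 = 4.47.
Reliability = 4.47 / 5.22 = 0.856.

0.856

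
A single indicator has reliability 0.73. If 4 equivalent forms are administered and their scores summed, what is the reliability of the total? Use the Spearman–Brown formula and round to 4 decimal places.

0.9154

ρ_k = kρ / (1 + (k−1)ρ) = 4·0.73 / (1 + 3·0.73) = 2.920 / 3.190 = 0.9154.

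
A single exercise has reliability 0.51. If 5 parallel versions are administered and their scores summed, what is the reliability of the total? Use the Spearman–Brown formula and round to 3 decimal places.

ρ_k = kρ / (1 + (k−1)ρ) = 5·0.51 / (1 + 4·0.51) = 2.550 / 3.040 = 0.839.

0.839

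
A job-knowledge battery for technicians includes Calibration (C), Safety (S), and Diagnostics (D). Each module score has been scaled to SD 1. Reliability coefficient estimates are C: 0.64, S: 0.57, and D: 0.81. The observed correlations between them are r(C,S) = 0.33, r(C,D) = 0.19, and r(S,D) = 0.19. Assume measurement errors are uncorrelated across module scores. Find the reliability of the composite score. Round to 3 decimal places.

0.778

Var(C+S+D) = 3 + 2·[0.33 + 0.19 + 0.19] = 3 + 1.42 = 4.42.
Under uncorrelated errors the observed covariances equal the true-score covariances, so only the own-variance terms attenuate.
True-score variance = [0.64 + 0.57 + 0.81] + 1.42 = 2.02 + 1.42 = 3.44.
Reliability = 3.44 / 4.42 = 0.778.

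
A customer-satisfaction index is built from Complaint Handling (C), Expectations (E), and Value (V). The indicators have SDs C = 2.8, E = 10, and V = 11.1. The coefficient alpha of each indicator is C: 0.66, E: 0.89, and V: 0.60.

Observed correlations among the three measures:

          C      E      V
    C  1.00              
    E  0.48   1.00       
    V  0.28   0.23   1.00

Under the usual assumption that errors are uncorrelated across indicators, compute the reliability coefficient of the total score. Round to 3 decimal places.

Var(C+E+V) = 2.8² + 10² + 11.1² + 2·[2.8·10·0.48 + 2.8·11.1·0.28 + 10·11.1·0.23] = 231.05 + 95.3448 = 326.395.
Under uncorrelated errors the observed covariances equal the true-score covariances, so only the own-variance terms attenuate.
True-score variance = [2.8²·0.66 + 10²·0.89 + 11.1²·0.60] + 95.3448 = 168.1 + 95.3448 = 263.445.
Reliability = 263.445 / 326.395 = 0.807.

0.807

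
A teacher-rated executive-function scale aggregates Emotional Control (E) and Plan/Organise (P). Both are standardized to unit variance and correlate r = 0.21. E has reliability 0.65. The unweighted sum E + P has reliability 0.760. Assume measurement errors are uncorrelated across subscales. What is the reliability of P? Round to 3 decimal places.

0.769

Var(E+P) = 2 + 2·0.21 = 2.420.
True-score variance = ρ_E + ρ_P + 2·0.21, so 0.760 = (0.65 + ρ_P + 0.42) / 2.420.
ρ_P = 0.760·2.420 − 0.65 − 0.42 = 0.769.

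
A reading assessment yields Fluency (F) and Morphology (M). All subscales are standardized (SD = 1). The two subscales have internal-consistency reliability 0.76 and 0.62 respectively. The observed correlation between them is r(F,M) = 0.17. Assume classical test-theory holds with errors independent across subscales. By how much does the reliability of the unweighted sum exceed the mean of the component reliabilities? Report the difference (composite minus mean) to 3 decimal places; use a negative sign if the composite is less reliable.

0.045

Var(sum) = 2 + 0.34 = 2.34; true-score variance = 1.38 + 0.34 = 1.72; composite reliability = 0.7350.
Mean component reliability = 0.6900.
Difference = 0.7350 − 0.6900 = 0.045.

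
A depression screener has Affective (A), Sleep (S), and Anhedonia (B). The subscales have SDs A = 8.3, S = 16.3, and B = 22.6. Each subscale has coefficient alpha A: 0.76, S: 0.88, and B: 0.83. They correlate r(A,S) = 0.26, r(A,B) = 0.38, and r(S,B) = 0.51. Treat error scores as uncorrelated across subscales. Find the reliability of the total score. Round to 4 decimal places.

0.9057

Var(A+S+B) = 8.3² + 16.3² + 22.6² + 2·[8.3·16.3·0.26 + 8.3·22.6·0.38 + 16.3·22.6·0.51] = 845.34 + 588.659 = 1434.
Under uncorrelated errors the observed covariances equal the true-score covariances, so only the own-variance terms attenuate.
True-score variance = [8.3²·0.76 + 16.3²·0.88 + 22.6²·0.83] + 588.659 = 710.094 + 588.659 = 1298.75.
Reliability = 1298.75 / 1434 = 0.9057.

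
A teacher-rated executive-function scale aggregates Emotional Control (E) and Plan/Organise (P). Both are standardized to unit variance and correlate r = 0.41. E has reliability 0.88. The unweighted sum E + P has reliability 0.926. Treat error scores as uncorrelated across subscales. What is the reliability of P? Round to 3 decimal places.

0.911

Var(E+P) = 2 + 2·0.41 = 2.820.
True-score variance = ρ_E + ρ_P + 2·0.41, so 0.926 = (0.88 + ρ_P + 0.82) / 2.820.
ρ_P = 0.926·2.820 − 0.88 − 0.82 = 0.911.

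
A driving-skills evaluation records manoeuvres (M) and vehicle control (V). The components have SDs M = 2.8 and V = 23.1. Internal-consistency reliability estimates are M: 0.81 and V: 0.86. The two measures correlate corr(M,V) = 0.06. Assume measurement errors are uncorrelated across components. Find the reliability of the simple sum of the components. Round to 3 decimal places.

Var(M+V) = 2.8² + 23.1² + 2·[2.8·23.1·0.06] = 541.45 + 7.7616 = 549.212.
Because errors are independent across components, Cov(Tᵢ,Tⱼ) = Cov(Xᵢ,Xⱼ); the off-diagonal part of the true-score variance is the same as above.
True-score variance = [2.8²·0.81 + 23.1²·0.86] + 7.7616 = 465.255 + 7.7616 = 473.017.
Reliability = 473.017 / 549.212 = 0.861.

0.861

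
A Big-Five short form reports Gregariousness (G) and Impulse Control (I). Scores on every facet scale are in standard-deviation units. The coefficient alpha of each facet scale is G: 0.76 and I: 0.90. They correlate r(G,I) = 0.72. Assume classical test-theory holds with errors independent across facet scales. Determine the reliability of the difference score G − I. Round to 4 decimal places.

0.3929

Var(G−I) = 1 + 1 − 2·0.72 = 2 − 1.44 = 0.56.
Because errors are independent across components, Cov(Tᵢ,Tⱼ) = Cov(Xᵢ,Xⱼ); the off-diagonal part of the true-score variance is the same as above.
True-score variance = [0.76 + 0.90] − 1.44 = 1.66 − 1.44 = 0.22.
Reliability = 0.22 / 0.56 = 0.3929.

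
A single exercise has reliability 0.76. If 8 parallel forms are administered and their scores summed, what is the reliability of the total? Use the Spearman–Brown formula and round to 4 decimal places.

0.9620

ρ_k = kρ / (1 + (k−1)ρ) = 8·0.76 / (1 + 7·0.76) = 6.080 / 6.320 = 0.9620.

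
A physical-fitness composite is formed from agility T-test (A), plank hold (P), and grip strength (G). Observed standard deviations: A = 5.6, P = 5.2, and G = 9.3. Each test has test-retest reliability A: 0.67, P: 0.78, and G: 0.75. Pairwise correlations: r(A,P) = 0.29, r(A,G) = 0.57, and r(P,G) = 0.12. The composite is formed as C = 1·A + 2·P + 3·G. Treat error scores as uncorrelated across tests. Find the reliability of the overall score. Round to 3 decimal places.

0.809

Var(C) = 5.6² + 2²·5.2² + 3²·9.3² + 2·[2·5.6·5.2·0.29 + 3·5.6·9.3·0.57 + 6·5.2·9.3·0.12] = 917.93 + 281.531 = 1199.46.
Under uncorrelated errors the observed covariances equal the true-score covariances, so only the own-variance terms attenuate.
True-score variance = [5.6²·0.67 + 2²·5.2²·0.78 + 3²·9.3²·0.75] + 281.531 = 689.184 + 281.531 = 970.715.
Reliability = 970.715 / 1199.46 = 0.809.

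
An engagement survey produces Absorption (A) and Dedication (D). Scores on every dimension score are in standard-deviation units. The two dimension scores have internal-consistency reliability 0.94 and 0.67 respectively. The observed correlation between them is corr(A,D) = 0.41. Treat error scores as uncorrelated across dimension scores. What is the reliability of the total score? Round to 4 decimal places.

0.8617

Var(A+D) = 2 + 2·[0.41] = 2 + 0.82 = 2.82.
With uncorrelated errors the cross-covariances are all true-score covariance, so they carry over unchanged; only the diagonal terms shrink to ρᵢσᵢ².
True-score variance = [0.94 + 0.67] + 0.82 = 1.61 + 0.82 = 2.43.
Reliability = 2.43 / 2.82 = 0.8617.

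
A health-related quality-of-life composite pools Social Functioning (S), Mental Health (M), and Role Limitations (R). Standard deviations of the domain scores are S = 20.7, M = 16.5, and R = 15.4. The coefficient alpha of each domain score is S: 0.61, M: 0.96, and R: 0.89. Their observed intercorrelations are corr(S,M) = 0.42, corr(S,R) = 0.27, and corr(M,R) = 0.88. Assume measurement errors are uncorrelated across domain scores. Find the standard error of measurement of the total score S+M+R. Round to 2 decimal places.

14.29

Var(total) = 937.9 + 906.259 = 1844.16.
True-score variance = 733.811 + 906.259 = 1640.07, so reliability = 0.8893.
Error variance = 1844.16 − 1640.07 = 204.089; SEM = √204.089 = 14.29.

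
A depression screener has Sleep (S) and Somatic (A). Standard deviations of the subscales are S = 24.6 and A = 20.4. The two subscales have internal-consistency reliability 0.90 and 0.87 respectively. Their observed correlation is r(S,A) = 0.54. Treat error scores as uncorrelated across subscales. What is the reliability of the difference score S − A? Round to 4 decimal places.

0.7609

Var(S−A) = 24.6² + 20.4² − 2·24.6·20.4·0.54 = 1021.32 − 541.987 = 479.333.
With uncorrelated errors the cross-covariances are all true-score covariance, so they carry over unchanged; only the diagonal terms shrink to ρᵢσᵢ².
True-score variance = [24.6²·0.90 + 20.4²·0.87] − 541.987 = 906.703 − 541.987 = 364.716.
Reliability = 364.716 / 479.333 = 0.7609.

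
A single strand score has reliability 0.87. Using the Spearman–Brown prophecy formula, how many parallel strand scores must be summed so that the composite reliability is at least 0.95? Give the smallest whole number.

3

k ≥ ρ*(1−ρ₁)/(ρ₁(1−ρ*)) = 0.95·0.13 / (0.87·0.05) = 2.839.
Smallest integer k = 3.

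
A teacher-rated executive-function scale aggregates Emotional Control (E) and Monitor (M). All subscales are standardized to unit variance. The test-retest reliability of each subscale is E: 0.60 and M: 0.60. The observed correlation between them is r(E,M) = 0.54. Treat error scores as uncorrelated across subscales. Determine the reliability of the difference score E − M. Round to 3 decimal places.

Var(E−M) = 1 + 1 − 2·0.54 = 2 − 1.08 = 0.92.
Because errors are independent across components, Cov(Tᵢ,Tⱼ) = Cov(Xᵢ,Xⱼ); the off-diagonal part of the true-score variance is the same as above.
True-score variance = [0.60 + 0.60] − 1.08 = 1.2 − 1.08 = 0.12.
Reliability = 0.12 / 0.92 = 0.130.

0.130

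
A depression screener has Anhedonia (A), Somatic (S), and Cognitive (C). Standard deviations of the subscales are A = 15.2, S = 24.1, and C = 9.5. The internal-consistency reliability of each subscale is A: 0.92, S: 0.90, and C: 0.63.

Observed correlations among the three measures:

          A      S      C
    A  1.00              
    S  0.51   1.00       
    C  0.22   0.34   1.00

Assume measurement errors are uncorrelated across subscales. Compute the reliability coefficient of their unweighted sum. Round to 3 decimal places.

Var(A+S+C) = 15.2² + 24.1² + 9.5² + 2·[15.2·24.1·0.51 + 15.2·9.5·0.22 + 24.1·9.5·0.34] = 902.1 + 592.868 = 1494.97.
Under uncorrelated errors the observed covariances equal the true-score covariances, so only the own-variance terms attenuate.
True-score variance = [15.2²·0.92 + 24.1²·0.90 + 9.5²·0.63] + 592.868 = 792.143 + 592.868 = 1385.01.
Reliability = 1385.01 / 1494.97 = 0.926.

0.926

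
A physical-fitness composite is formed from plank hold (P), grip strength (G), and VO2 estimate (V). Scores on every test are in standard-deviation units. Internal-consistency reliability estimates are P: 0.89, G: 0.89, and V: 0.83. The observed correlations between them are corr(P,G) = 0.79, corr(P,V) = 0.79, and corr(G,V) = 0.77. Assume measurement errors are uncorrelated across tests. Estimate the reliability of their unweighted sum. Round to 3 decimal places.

Var(P+G+V) = 3 + 2·[0.79 + 0.79 + 0.77] = 3 + 4.7 = 7.7.
With uncorrelated errors the cross-covariances are all true-score covariance, so they carry over unchanged; only the diagonal terms shrink to ρᵢσᵢ².
True-score variance = [0.89 + 0.89 + 0.83] + 4.7 = 2.61 + 4.7 = 7.31.
Reliability = 7.31 / 7.7 = 0.949.

0.949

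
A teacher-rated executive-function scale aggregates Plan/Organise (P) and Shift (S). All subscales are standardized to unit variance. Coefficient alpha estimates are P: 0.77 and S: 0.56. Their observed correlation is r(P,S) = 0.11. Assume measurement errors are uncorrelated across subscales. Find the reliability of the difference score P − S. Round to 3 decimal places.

Var(P−S) = 1 + 1 − 2·0.11 = 2 − 0.22 = 1.78.
Under uncorrelated errors the observed covariances equal the true-score covariances, so only the own-variance terms attenuate.
True-score variance = [0.77 + 0.56] − 0.22 = 1.33 − 0.22 = 1.11.
Reliability = 1.11 / 1.78 = 0.624.

0.624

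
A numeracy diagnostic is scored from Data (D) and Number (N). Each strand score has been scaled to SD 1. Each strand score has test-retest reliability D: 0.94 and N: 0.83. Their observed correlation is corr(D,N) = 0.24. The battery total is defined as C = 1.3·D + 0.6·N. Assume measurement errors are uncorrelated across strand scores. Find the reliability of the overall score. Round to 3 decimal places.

0.933

Var(C) = 1.3² + 0.6² + 2·[0.78·0.24] = 2.05 + 0.3744 = 2.4244.
Under uncorrelated errors the observed covariances equal the true-score covariances, so only the own-variance terms attenuate.
True-score variance = [1.3²·0.94 + 0.6²·0.83] + 0.3744 = 1.8874 + 0.3744 = 2.2618.
Reliability = 2.2618 / 2.4244 = 0.933.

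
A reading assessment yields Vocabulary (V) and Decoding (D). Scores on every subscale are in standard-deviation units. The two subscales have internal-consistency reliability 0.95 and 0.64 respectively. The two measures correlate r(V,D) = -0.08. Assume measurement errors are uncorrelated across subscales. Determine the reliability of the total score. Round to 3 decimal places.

Var(V+D) = 2 + 2·[(-0.08)] = 2 − 0.16 = 1.84.
Under uncorrelated errors the observed covariances equal the true-score covariances, so only the own-variance terms attenuate.
True-score variance = [0.95 + 0.64] − 0.16 = 1.59 − 0.16 = 1.43.
Reliability = 1.43 / 1.84 = 0.777.

0.777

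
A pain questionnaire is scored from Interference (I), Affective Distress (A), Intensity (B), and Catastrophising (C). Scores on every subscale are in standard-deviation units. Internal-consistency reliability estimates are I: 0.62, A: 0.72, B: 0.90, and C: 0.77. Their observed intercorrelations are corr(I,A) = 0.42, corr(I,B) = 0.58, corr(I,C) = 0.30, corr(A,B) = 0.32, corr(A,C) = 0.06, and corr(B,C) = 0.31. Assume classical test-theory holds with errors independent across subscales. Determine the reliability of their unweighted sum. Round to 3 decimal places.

Var(I+A+B+C) = 4 + 2·[0.42 + 0.58 + 0.30 + 0.32 + 0.06 + 0.31] = 4 + 3.98 = 7.98.
With uncorrelated errors the cross-covariances are all true-score covariance, so they carry over unchanged; only the diagonal terms shrink to ρᵢσᵢ².
True-score variance = [0.62 + 0.72 + 0.90 + 0.77] + 3.98 = 3.01 + 3.98 = 6.99.
Reliability = 6.99 / 7.98 = 0.876.

0.876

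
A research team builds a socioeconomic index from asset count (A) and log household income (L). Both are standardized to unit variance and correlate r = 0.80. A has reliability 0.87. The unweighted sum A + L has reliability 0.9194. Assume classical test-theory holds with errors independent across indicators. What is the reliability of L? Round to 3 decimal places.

Var(A+L) = 2 + 2·0.80 = 3.600.
True-score variance = ρ_A + ρ_L + 2·0.80, so 0.9194 = (0.87 + ρ_L + 1.60) / 3.600.
ρ_L = 0.9194·3.600 − 0.87 − 1.60 = 0.840.

0.840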